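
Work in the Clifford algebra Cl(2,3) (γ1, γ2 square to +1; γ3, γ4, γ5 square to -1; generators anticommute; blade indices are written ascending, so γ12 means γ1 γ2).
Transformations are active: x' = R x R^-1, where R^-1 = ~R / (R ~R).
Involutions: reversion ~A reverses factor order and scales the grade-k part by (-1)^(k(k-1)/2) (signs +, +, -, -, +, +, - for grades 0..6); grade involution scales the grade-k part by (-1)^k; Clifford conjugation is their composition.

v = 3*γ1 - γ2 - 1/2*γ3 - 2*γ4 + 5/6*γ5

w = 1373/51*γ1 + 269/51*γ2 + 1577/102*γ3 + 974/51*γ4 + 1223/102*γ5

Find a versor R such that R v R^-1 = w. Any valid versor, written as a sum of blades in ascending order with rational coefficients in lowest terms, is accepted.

Equal squares first: v^2 = w^2 = 91/18. Then v + w = 1526/51*γ1 + 218/51*γ2 + 763/51*γ3 + 872/51*γ4 + 218/17*γ5 is a versor taking v to w, provided it is invertible.
Answer: 1526/51*γ1 + 218/51*γ2 + 763/51*γ3 + 872/51*γ4 + 218/17*γ5


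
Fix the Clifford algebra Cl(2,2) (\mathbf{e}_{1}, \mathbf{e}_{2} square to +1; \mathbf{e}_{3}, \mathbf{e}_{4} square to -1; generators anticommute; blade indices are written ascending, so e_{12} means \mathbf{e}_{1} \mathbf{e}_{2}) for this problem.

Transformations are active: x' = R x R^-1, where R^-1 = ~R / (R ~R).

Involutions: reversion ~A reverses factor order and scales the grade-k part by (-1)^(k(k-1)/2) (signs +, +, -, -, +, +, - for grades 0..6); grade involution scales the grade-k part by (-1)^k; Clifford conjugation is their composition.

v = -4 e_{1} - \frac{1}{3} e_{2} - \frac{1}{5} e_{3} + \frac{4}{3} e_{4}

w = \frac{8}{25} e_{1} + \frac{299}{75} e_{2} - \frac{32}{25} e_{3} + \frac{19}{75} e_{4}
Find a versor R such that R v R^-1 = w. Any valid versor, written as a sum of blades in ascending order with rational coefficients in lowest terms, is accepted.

Sketch: the shared square \frac{1072}{75} makes R = v + w = -\frac{92}{25} e_{1} + \frac{274}{75} e_{2} - \frac{37}{25} e_{3} + \frac{119}{75} e_{4} the natural versor; its sandwich fixes that direction, negates (v - w)/2, and sends v to w.
Answer: -\frac{92}{25} e_{1} + \frac{274}{75} e_{2} - \frac{37}{25} e_{3} + \frac{119}{75} e_{4}


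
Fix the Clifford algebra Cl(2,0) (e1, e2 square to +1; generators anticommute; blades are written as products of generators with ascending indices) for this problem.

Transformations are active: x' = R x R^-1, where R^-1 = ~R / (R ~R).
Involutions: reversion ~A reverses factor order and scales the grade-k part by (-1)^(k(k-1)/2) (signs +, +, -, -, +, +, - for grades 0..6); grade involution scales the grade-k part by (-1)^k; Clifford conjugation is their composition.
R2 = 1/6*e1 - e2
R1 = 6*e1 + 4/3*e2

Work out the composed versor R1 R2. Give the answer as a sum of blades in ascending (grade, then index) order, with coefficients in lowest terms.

Distribute over the terms of R1 (each basis-blade product reordered to ascending indices, repeated generators contracted through their squares):
(6*e1) R2 = 1 - 6*e1 e2
(4/3*e2) R2 = -4/3 - 2/9*e1 e2
Summing the partial products and collecting blades:
Answer: -1/3 - 56/9*e1 e2


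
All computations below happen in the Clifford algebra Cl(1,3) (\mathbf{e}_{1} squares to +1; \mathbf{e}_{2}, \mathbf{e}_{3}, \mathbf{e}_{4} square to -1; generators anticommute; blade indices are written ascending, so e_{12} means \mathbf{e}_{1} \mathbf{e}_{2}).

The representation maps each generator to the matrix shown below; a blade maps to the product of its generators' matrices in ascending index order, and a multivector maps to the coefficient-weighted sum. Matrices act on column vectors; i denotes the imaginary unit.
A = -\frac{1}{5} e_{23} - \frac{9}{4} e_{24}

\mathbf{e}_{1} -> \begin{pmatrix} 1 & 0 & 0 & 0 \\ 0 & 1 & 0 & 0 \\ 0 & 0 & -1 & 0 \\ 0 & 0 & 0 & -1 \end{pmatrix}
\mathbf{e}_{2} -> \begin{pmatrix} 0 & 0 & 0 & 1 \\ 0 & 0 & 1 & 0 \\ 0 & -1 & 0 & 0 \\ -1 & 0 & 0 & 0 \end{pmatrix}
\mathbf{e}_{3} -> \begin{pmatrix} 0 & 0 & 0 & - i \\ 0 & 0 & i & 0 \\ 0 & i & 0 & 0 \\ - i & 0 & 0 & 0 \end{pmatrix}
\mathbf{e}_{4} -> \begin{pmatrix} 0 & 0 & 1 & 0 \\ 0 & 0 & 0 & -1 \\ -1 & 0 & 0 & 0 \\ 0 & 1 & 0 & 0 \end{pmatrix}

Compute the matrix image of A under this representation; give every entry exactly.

Bivector images (products of the table entries): rho(e_{23}) = rho(\mathbf{e}_{2})rho(\mathbf{e}_{3}) = \begin{pmatrix} - i & 0 & 0 & 0 \\ 0 & i & 0 & 0 \\ 0 & 0 & - i & 0 \\ 0 & 0 & 0 & i \end{pmatrix}; rho(e_{24}) = rho(\mathbf{e}_{2})rho(\mathbf{e}_{4}) = \begin{pmatrix} 0 & 1 & 0 & 0 \\ -1 & 0 & 0 & 0 \\ 0 & 0 & 0 & 1 \\ 0 & 0 & -1 & 0 \end{pmatrix}.
M = (-\frac{1}{5})*rho(e_{23}) + (-\frac{9}{4})*rho(e_{24}), summed entrywise:
Answer: \begin{pmatrix} \frac{i}{5} & - \frac{9}{4} & 0 & 0 \\ \frac{9}{4} & - \frac{i}{5} & 0 & 0 \\ 0 & 0 & \frac{i}{5} & - \frac{9}{4} \\ 0 & 0 & \frac{9}{4} & - \frac{i}{5} \end{pmatrix}


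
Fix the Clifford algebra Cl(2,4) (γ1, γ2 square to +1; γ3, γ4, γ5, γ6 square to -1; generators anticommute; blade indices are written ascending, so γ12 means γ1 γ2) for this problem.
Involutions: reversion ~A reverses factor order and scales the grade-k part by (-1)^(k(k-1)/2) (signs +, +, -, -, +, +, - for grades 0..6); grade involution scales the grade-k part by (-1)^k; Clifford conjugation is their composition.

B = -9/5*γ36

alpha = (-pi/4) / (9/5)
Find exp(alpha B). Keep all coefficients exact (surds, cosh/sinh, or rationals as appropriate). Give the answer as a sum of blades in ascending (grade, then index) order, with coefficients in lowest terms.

B^2 = (-9/5)^2*(γ36)^2 = 81/25*(-1) = -81/25 (a basis 2-blade squares to minus the product of its generators' squares).
B^2 = -81/25 — the negative square puts this in the circular regime; l = 9/5, alpha*l = -pi/4, so exp(alpha B) = cos(-pi/4) + (sin(-pi/4)/(9/5))*B = sqrt(2)/2 + (-5*sqrt(2)/18)*B.
Answer: sqrt(2)/2 + sqrt(2)/2*γ36


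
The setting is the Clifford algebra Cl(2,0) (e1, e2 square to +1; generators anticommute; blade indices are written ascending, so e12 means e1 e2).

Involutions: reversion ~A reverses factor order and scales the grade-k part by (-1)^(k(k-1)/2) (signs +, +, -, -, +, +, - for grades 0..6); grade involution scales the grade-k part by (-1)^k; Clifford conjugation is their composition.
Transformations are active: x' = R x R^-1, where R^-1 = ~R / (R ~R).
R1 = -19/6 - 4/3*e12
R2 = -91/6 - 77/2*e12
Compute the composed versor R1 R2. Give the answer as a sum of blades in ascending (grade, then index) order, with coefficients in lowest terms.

Distribute over the terms of R1 (each basis-blade product reordered to ascending indices, repeated generators contracted through their squares):
(-19/6) R2 = 1729/36 + 1463/12*e12
(-4/3*e12) R2 = -154/3 + 182/9*e12
Summing the partial products and collecting blades:
Answer: -119/36 + 5117/36*e12


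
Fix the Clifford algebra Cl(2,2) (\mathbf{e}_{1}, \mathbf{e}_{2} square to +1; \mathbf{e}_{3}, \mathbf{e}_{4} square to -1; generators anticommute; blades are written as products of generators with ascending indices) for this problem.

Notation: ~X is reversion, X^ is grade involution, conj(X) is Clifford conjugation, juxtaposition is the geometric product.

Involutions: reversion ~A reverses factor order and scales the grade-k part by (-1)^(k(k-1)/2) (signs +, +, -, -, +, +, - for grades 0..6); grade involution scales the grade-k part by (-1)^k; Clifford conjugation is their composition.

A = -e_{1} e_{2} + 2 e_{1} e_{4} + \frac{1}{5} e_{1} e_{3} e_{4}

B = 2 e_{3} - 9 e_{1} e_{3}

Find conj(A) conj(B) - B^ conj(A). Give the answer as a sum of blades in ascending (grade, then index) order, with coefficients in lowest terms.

first term: \frac{9}{5} e_{4} - \frac{2}{5} e_{1} e_{4} - 9 e_{2} e_{3} - 18 e_{3} e_{4} - 2 e_{1} e_{2} e_{3} - 4 e_{1} e_{3} e_{4}
second term: -\frac{9}{5} e_{4} - \frac{2}{5} e_{1} e_{4} - 9 e_{2} e_{3} - 18 e_{3} e_{4} - 2 e_{1} e_{2} e_{3} - 4 e_{1} e_{3} e_{4}
Answer: \frac{18}{5} e_{4}


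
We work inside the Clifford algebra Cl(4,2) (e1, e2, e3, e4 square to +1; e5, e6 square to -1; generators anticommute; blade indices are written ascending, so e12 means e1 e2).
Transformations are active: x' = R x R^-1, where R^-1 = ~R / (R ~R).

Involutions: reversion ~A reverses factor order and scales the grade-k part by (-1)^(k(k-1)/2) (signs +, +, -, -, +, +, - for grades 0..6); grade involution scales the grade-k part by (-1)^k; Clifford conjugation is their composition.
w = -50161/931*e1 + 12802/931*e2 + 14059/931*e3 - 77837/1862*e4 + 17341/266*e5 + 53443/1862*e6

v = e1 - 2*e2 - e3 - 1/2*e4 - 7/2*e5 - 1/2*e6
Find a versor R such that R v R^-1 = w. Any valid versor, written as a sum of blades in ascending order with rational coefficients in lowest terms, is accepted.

Key observation: q(v) = q(w) = -25/4 (sandwiches preserve the norm), so R = v + w = -49230/931*e1 + 10940/931*e2 + 13128/931*e3 - 39384/931*e4 + 8205/133*e5 + 26256/931*e6 works whenever it is invertible — the component of v along it is kept and (v - w)/2 reverses, sending v to w.
Answer: -49230/931*e1 + 10940/931*e2 + 13128/931*e3 - 39384/931*e4 + 8205/133*e5 + 26256/931*e6


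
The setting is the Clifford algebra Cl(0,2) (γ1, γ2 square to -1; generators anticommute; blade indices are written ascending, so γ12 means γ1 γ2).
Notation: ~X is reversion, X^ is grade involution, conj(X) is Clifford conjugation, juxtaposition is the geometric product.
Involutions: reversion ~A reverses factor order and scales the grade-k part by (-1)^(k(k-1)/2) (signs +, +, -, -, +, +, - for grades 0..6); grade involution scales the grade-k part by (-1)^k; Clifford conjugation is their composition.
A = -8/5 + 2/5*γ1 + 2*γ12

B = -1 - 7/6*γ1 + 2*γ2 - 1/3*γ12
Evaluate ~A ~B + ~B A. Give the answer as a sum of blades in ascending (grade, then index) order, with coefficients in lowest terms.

first term: 41/15 + 82/15*γ1 - γ2 + 34/15*γ12
second term: 7/5 + 82/15*γ1 - 11/15*γ2 - 10/3*γ12
Answer: 62/15 + 164/15*γ1 - 26/15*γ2 - 16/15*γ12


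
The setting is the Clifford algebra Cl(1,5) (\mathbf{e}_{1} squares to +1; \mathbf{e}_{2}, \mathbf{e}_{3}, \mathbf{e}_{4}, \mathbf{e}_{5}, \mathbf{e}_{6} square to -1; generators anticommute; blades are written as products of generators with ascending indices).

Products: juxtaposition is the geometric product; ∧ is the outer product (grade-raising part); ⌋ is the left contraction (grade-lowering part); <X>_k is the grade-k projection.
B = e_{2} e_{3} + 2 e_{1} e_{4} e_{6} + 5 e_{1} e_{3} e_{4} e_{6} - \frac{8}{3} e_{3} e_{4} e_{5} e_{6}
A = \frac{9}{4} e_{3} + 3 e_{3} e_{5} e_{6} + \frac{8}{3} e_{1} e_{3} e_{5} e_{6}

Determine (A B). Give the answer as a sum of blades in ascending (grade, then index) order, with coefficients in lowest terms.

step 1: \frac{9}{4} e_{2} - 8 e_{4} - \frac{64}{9} e_{1} e_{4} - \frac{40}{3} e_{4} e_{5} - 15 e_{1} e_{4} e_{5} + \frac{45}{4} e_{1} e_{4} e_{6} + 3 e_{2} e_{5} e_{6} + \frac{16}{3} e_{3} e_{4} e_{5} + 6 e_{4} e_{5} e_{6} + \frac{8}{3} e_{1} e_{2} e_{5} e_{6} + 6 e_{1} e_{3} e_{4} e_{5} - \frac{9}{2} e_{1} e_{3} e_{4} e_{6}
Answer: \frac{9}{4} e_{2} - 8 e_{4} - \frac{64}{9} e_{1} e_{4} - \frac{40}{3} e_{4} e_{5} - 15 e_{1} e_{4} e_{5} + \frac{45}{4} e_{1} e_{4} e_{6} + 3 e_{2} e_{5} e_{6} + \frac{16}{3} e_{3} e_{4} e_{5} + 6 e_{4} e_{5} e_{6} + \frac{8}{3} e_{1} e_{2} e_{5} e_{6} + 6 e_{1} e_{3} e_{4} e_{5} - \frac{9}{2} e_{1} e_{3} e_{4} e_{6}


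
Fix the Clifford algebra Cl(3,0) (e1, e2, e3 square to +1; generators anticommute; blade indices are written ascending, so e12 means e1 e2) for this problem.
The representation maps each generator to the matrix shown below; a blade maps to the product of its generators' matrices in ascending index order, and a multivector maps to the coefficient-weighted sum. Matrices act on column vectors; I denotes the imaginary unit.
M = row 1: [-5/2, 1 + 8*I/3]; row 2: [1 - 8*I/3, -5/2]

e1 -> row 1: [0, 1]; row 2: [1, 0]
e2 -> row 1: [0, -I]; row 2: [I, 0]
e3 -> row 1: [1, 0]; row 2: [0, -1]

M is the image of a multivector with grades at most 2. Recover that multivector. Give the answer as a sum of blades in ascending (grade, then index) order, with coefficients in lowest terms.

Method: 1, rho(e1), rho(e2), rho(e3) form a trace-orthogonal basis of the 2x2 complex matrices (tr(X Y) = 2 if X = Y, else 0), so M = m0*1 + m1*rho(e1) + m2*rho(e2) + m3*rho(e3) with m0 = tr(M)/2 = -5/2, m1 = tr(M rho(e1))/2 = 1, m2 = tr(M rho(e2))/2 = -8/3, m3 = tr(M rho(e3))/2 = 0.
Multiplying table entries, the bivector images are rho(e12) = I*rho(e3), rho(e13) = -I*rho(e2), rho(e23) = I*rho(e1); with real blade coefficients the real parts of m0..m3 are the coefficients of 1, e1, e2, e3 and the imaginary parts give the bivectors (e23: Im m1, e13: -Im m2, e12: Im m3).
Answer: -5/2 + e1 - 8/3*e2


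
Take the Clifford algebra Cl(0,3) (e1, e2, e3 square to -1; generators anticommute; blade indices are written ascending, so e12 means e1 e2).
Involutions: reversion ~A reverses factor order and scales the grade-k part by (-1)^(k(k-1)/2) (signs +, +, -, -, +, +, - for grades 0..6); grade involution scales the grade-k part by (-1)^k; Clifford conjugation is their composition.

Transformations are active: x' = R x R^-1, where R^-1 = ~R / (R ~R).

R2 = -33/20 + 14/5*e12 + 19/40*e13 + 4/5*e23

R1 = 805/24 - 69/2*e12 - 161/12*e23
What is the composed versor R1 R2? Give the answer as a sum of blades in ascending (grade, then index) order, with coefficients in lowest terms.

Distribute over the terms of R1 (each basis-blade product reordered to ascending indices, repeated generators contracted through their squares):
(805/24) R2 = -1771/32 + 1127/12*e12 + 3059/192*e13 + 161/6*e23
(-69/2*e12) R2 = 483/5 + 2277/40*e12 + 138/5*e13 - 1311/80*e23
(-161/12*e23) R2 = 161/15 + 3059/480*e12 - 1127/30*e13 + 1771/80*e23
Summing the partial products and collecting blades:
Answer: 4991/96 + 75463/480*e12 + 1909/320*e13 + 391/12*e23


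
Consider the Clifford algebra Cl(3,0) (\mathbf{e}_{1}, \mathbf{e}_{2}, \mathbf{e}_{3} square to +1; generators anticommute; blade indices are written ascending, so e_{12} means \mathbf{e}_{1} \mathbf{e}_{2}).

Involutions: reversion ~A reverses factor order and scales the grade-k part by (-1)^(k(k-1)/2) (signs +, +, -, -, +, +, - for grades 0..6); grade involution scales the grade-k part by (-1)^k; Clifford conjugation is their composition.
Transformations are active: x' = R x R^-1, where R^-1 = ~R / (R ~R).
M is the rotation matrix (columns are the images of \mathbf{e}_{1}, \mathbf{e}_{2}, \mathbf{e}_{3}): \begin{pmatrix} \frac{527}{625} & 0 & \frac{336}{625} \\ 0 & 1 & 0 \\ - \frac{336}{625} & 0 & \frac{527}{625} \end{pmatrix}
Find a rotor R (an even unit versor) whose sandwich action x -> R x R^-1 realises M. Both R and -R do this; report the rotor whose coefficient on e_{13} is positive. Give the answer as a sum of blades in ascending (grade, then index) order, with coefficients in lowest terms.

Method: write R = a + b12*e_{12} + b13*e_{13} + b23*e_{23} with a^2 + b12^2 + b13^2 + b23^2 = 1 (so R^-1 = ~R). Expanding the columns R e_j ~R gives tr M = 4a^2 - 1 and, from the antisymmetric part, M21 - M12 = -4a*b12, M13 - M31 = 4a*b13, M32 - M23 = -4a*b23.
Here tr M = \frac{1679}{625}, so a^2 = (1 + tr M)/4 = \frac{576}{625} and a = ±\frac{24}{25}. Taking a = \frac{24}{25}: M21 - M12 = 0, M13 - M31 = \frac{672}{625}, M32 - M23 = 0, giving b12 = 0, b13 = \frac{7}{25}, b23 = 0, i.e. R = \frac{24}{25} + \frac{7}{25} e_{13}.
Its e_{13} coefficient is already positive.
Answer: \frac{24}{25} + \frac{7}{25} e_{13}. Sheet selection: the two-to-one cover makes ±R indistinguishable at the matrix level (trace \frac{1679}{625}), so uniqueness comes from the required sign on e_{13}.


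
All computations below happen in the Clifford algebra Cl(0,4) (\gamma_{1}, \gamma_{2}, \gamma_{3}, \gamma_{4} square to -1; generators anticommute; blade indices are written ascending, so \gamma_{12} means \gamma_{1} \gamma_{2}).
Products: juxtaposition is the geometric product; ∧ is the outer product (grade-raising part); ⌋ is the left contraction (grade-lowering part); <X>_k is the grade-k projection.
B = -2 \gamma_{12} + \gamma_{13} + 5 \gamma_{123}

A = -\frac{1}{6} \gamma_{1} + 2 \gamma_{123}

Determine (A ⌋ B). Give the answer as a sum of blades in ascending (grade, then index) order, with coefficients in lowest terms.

step 1: 10 - \frac{1}{3} \gamma_{2} + \frac{1}{6} \gamma_{3} + \frac{5}{6} \gamma_{23}
Answer: 10 - \frac{1}{3} \gamma_{2} + \frac{1}{6} \gamma_{3} + \frac{5}{6} \gamma_{23}


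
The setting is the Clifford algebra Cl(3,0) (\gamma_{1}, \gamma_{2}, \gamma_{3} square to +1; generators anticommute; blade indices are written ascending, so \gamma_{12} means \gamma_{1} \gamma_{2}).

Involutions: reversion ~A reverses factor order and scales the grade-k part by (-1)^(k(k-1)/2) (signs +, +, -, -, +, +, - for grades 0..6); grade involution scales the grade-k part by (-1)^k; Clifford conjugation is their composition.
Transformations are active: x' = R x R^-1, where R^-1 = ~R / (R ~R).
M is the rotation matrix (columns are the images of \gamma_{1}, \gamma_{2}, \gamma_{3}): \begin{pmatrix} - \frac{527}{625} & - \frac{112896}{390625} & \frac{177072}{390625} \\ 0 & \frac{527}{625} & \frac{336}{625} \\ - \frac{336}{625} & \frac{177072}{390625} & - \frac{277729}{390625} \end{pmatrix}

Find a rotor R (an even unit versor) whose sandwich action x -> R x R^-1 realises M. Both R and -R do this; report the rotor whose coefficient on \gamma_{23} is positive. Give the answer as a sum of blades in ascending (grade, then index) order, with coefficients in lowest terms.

Method: write R = a + b12*\gamma_{12} + b13*\gamma_{13} + b23*\gamma_{23} with a^2 + b12^2 + b13^2 + b23^2 = 1 (so R^-1 = ~R). Expanding the columns R e_j ~R gives tr M = 4a^2 - 1 and, from the antisymmetric part, M21 - M12 = -4a*b12, M13 - M31 = 4a*b13, M32 - M23 = -4a*b23.
Here tr M = -\frac{277729}{390625}, so a^2 = (1 + tr M)/4 = \frac{28224}{390625} and a = ±\frac{168}{625}. Taking a = \frac{168}{625}: M21 - M12 = \frac{112896}{390625}, M13 - M31 = \frac{387072}{390625}, M32 - M23 = -\frac{32928}{390625}, giving b12 = -\frac{168}{625}, b13 = \frac{576}{625}, b23 = \frac{49}{625}, i.e. R = \frac{168}{625} - \frac{168}{625} \gamma_{12} + \frac{576}{625} \gamma_{13} + \frac{49}{625} \gamma_{23}.
Its \gamma_{23} coefficient is already positive.
Answer: \frac{168}{625} - \frac{168}{625} \gamma_{12} + \frac{576}{625} \gamma_{13} + \frac{49}{625} \gamma_{23}. Key observation: the double cover Spin(3) -> SO(3) sends R and -R to the same matrix (trace -\frac{277729}{390625} here), so the stated sign of the \gamma_{23} coefficient is what selects one sheet.


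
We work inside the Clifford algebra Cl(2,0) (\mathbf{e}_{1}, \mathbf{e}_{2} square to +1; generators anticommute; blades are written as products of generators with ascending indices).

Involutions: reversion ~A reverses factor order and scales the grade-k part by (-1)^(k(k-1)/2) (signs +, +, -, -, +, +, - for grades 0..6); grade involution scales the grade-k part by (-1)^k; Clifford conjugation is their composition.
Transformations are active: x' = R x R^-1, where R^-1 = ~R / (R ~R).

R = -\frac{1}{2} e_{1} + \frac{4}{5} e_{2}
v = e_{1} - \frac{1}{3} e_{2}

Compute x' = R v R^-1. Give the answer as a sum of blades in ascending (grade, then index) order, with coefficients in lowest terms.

~R = -\frac{1}{2} e_{1} + \frac{4}{5} e_{2}, and R ~R = \frac{89}{100}, so R^-1 = ~R / (\frac{89}{100}).
R v = -\frac{23}{30} - \frac{19}{30} e_{1} e_{2}
Answer: -\frac{37}{267} e_{1} - \frac{93}{89} e_{2}


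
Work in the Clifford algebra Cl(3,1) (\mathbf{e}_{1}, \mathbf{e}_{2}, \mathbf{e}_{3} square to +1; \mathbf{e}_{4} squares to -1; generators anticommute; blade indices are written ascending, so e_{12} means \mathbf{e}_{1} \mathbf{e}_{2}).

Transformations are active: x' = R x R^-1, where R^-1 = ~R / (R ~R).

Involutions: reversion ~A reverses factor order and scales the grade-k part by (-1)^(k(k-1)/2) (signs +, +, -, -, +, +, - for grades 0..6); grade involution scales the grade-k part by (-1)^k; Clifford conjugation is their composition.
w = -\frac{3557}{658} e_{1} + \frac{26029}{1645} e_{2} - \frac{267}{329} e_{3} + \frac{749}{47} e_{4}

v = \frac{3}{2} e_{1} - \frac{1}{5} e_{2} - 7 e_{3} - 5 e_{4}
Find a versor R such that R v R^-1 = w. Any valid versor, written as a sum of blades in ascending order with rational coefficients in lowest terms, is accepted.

Why this works: both vectors square to \frac{2629}{100}, so q(v) = q(w) and R = v + w = -\frac{1285}{329} e_{1} + \frac{5140}{329} e_{2} - \frac{2570}{329} e_{3} + \frac{514}{47} e_{4} carries v to w — its own direction survives, the complement (v - w)/2 flips.
Answer: -\frac{1285}{329} e_{1} + \frac{5140}{329} e_{2} - \frac{2570}{329} e_{3} + \frac{514}{47} e_{4}


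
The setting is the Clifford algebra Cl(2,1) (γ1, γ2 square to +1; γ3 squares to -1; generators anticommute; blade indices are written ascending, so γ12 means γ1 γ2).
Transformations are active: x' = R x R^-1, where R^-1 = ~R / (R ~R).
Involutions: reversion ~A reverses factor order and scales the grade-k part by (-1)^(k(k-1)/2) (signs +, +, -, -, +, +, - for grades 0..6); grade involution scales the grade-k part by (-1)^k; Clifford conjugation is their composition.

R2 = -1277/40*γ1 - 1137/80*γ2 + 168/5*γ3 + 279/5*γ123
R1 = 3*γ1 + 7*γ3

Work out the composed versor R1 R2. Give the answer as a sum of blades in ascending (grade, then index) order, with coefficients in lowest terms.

Distribute over the terms of R1 (each basis-blade product reordered to ascending indices, repeated generators contracted through their squares):
(3*γ1) R2 = -3831/40 - 3411/80*γ12 + 504/5*γ13 + 837/5*γ23
(7*γ3) R2 = -1176/5 - 1953/5*γ12 + 8939/40*γ13 + 7959/80*γ23
Summing the partial products and collecting blades:
Answer: -13239/40 - 34659/80*γ12 + 12971/40*γ13 + 21351/80*γ23


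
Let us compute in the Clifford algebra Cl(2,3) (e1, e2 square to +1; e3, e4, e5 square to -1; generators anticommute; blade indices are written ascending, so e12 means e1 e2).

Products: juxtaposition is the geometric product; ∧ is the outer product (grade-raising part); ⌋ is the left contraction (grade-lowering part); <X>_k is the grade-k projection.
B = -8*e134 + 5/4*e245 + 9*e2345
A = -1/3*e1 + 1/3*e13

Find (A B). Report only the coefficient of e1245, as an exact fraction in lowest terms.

step 1: -8/3*e4 + 8/3*e34 + 31/12*e1245 - 41/12*e12345
Answer: 31/12


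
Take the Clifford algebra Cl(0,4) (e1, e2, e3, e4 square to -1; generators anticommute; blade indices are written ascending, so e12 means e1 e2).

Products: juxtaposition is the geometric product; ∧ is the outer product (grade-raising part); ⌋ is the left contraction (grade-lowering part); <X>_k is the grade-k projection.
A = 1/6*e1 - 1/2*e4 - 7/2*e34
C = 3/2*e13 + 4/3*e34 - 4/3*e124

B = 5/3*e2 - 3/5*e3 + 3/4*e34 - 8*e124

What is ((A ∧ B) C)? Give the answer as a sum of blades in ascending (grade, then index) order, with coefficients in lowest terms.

step 1: 5/18*e12 - 1/10*e13 + 5/6*e24 - 3/10*e34 + 1/8*e134 - 35/6*e234
step 2: 11/20 + 17/18*e1 + 70/9*e2 + 79/432*e4 - 70/9*e13 - 19/60*e14 + 49/36*e23 - 2/5*e123 + 35/4*e124 - 2/15*e234 - 95/108*e1234
Answer: 11/20 + 17/18*e1 + 70/9*e2 + 79/432*e4 - 70/9*e13 - 19/60*e14 + 49/36*e23 - 2/5*e123 + 35/4*e124 - 2/15*e234 - 95/108*e1234


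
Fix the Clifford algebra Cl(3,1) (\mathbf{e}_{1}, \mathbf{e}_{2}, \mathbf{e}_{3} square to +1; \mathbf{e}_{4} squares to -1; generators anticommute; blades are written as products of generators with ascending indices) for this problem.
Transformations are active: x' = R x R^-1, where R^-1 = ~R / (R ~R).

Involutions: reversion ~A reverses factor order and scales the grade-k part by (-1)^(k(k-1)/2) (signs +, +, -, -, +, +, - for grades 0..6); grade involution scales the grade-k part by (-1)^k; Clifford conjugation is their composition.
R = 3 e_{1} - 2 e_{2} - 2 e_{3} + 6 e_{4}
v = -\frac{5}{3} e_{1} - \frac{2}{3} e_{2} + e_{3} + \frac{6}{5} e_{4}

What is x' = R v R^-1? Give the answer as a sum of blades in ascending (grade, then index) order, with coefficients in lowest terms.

~R = 3 e_{1} - 2 e_{2} - 2 e_{3} + 6 e_{4}, and R ~R = -19, so R^-1 = ~R / (-19).
R v = -\frac{193}{15} - \frac{16}{3} e_{1} e_{2} - \frac{1}{3} e_{1} e_{3} + \frac{68}{5} e_{1} e_{4} - \frac{10}{3} e_{2} e_{3} + \frac{8}{5} e_{2} e_{4} - \frac{42}{5} e_{3} e_{4}
Answer: \frac{1633}{285} e_{1} - \frac{194}{95} e_{2} - \frac{1057}{285} e_{3} + \frac{658}{95} e_{4}


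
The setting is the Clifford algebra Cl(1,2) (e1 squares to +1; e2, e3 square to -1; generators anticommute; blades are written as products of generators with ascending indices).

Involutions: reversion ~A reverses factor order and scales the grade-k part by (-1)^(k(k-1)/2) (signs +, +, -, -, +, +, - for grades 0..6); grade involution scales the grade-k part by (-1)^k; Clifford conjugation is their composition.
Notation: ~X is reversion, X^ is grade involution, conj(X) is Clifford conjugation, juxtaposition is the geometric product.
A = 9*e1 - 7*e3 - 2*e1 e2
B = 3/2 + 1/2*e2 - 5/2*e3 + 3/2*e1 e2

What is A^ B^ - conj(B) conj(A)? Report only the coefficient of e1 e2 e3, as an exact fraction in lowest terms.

first term: -41/2 - 29/2*e1 - 27/2*e2 + 21/2*e3 + 3/2*e1 e2 - 45/2*e1 e3 + 7/2*e2 e3 + 11/2*e1 e2 e3
second term: -41/2 - 29/2*e1 - 27/2*e2 + 21/2*e3 - 3/2*e1 e2 + 45/2*e1 e3 - 7/2*e2 e3 - 11/2*e1 e2 e3
Answer: 11


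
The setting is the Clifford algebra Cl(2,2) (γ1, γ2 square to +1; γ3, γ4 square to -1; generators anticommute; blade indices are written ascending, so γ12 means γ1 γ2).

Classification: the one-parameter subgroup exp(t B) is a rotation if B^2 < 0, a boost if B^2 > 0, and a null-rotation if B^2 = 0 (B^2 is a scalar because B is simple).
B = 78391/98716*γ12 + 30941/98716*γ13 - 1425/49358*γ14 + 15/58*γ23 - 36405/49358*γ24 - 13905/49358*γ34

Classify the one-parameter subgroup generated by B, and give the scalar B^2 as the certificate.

B^2 term by term: the squares give (78391/98716)^2*(γ12)^2 + (30941/98716)^2*(γ13)^2 + (-1425/49358)^2*(γ14)^2 + (15/58)^2*(γ23)^2 + (-36405/49358)^2*(γ24)^2 + (-13905/49358)^2*(γ34)^2 = 6145148881/9744848656*(-1) + 957345481/9744848656*(+1) + 2030625/2436212164*(+1) + 225/3364*(+1) + 1325324025/2436212164*(+1) + 193349025/2436212164*(-1) = 0 (each basis 2-blade squares to minus the product of its generators' squares); cross terms between blades sharing an index anticommute and cancel; the commuting (index-disjoint) pairs give grade-4 terms 2*c*c'*(blade product), which cancel blade by blade — γ1234: -1090026855/2436212164 + 1126407105/2436212164 - 21375/1431382 = 0 — confirming B is simple. So B^2 = 0.
Answer: null-rotation, certificate B^2 = 0. The class reads off the invariant scalar 0 directly.


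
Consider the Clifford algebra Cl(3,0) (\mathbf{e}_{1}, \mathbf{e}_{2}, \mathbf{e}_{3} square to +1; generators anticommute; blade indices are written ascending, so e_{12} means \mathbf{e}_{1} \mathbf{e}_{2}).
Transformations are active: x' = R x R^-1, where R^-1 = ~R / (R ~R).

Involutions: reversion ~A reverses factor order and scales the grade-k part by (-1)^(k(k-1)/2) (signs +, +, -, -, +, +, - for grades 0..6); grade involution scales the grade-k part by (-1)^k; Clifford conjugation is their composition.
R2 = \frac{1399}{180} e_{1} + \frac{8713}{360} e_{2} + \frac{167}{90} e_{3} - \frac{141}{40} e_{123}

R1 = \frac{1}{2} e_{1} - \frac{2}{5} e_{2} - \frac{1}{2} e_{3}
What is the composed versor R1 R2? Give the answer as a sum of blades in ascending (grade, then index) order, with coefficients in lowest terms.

Distribute over the terms of R1 (each basis-blade product reordered to ascending indices, repeated generators contracted through their squares):
(\frac{1}{2} e_{1}) R2 = \frac{1399}{360} + \frac{8713}{720} e_{12} + \frac{167}{180} e_{13} - \frac{141}{80} e_{23}
(-\frac{2}{5} e_{2}) R2 = -\frac{8713}{900} + \frac{1399}{450} e_{12} - \frac{141}{100} e_{13} - \frac{167}{225} e_{23}
(-\frac{1}{2} e_{3}) R2 = -\frac{167}{180} + \frac{141}{80} e_{12} + \frac{1399}{360} e_{13} + \frac{8713}{720} e_{23}
Summing the partial products and collecting blades:
Answer: -\frac{12101}{1800} + \frac{30551}{1800} e_{12} + \frac{6127}{1800} e_{13} + \frac{2879}{300} e_{23}


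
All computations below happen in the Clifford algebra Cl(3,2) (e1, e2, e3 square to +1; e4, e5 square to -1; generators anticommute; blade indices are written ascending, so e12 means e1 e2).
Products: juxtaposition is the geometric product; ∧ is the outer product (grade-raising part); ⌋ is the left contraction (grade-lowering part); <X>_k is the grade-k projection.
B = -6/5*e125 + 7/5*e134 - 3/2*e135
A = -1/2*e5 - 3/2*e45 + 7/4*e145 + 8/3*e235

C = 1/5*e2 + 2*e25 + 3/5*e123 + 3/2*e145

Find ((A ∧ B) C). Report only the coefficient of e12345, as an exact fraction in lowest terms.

step 1: 7/10*e1345
step 2: 21/20*e3 + 21/50*e245 + 7/5*e1234 - 7/50*e12345
Answer: -7/50


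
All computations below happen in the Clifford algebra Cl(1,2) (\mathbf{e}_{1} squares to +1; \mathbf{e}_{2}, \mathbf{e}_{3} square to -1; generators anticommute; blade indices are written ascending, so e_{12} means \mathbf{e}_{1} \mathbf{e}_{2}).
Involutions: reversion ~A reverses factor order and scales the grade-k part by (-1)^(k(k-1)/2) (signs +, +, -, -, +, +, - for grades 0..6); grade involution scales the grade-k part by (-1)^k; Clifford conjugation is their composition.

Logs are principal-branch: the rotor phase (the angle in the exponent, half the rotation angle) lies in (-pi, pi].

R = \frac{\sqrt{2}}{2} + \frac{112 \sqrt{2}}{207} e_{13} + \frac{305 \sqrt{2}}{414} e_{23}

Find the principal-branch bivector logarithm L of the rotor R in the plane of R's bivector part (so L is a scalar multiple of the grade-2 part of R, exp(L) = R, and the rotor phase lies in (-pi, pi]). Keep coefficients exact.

The scalar part of R is \frac{\sqrt{2}}{2}, which pins the rotor phase on the principal branch; dividing the bivector part by the sine of that phase recovers the unit plane, and L is the phase times that plane.
Concretely: cos(phase) = \frac{\sqrt{2}}{2} gives phase = ±\frac{\pi}{4}, and since phase/sin(phase) is even the sign is immaterial: L = (phase/sin(phase)) * <R>_2 = (\frac{\sqrt{2} \pi}{4}) * <R>_2.
Answer: \frac{56 \pi}{207} e_{13} + \frac{305 \pi}{828} e_{23}


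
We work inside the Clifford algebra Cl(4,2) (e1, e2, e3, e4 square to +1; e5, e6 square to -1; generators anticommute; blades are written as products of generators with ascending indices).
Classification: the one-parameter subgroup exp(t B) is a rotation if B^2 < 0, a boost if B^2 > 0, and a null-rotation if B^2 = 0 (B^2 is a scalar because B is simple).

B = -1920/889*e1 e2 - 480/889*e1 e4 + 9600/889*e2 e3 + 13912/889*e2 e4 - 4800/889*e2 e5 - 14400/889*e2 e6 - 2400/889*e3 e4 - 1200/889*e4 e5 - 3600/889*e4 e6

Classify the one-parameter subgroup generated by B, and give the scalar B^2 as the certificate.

B^2 term by term: the squares give (-1920/889)^2*(e1 e2)^2 + (-480/889)^2*(e1 e4)^2 + (9600/889)^2*(e2 e3)^2 + (13912/889)^2*(e2 e4)^2 + (-4800/889)^2*(e2 e5)^2 + (-14400/889)^2*(e2 e6)^2 + (-2400/889)^2*(e3 e4)^2 + (-1200/889)^2*(e4 e5)^2 + (-3600/889)^2*(e4 e6)^2 = 3686400/790321*(-1) + 230400/790321*(-1) + 92160000/790321*(-1) + 193543744/790321*(-1) + 23040000/790321*(+1) + 207360000/790321*(+1) + 5760000/790321*(-1) + 1440000/790321*(+1) + 12960000/790321*(+1) = -64 (each basis 2-blade squares to minus the product of its generators' squares); cross terms between blades sharing an index anticommute and cancel; the commuting (index-disjoint) pairs give grade-4 terms 2*c*c'*(blade product), which cancel blade by blade — e1 e2 e3 e4: 9216000/790321 - 9216000/790321 = 0; e1 e2 e4 e5: 4608000/790321 - 4608000/790321 = 0; e1 e2 e4 e6: 13824000/790321 - 13824000/790321 = 0; e2 e3 e4 e5: -23040000/790321 + 23040000/790321 = 0; e2 e3 e4 e6: -69120000/790321 + 69120000/790321 = 0; e2 e4 e5 e6: -34560000/790321 + 34560000/790321 = 0 — confirming B is simple. So B^2 = -64.
Answer: rotation, certificate B^2 = -64. Because -64 is invariant under every versor sandwich, the classification follows from its sign alone.


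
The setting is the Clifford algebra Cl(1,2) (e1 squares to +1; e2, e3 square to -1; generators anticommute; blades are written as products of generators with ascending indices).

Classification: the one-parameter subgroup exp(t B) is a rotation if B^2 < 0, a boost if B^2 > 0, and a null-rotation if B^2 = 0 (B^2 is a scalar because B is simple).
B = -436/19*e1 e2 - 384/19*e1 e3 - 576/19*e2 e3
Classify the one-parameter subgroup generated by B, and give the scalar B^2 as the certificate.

B^2 term by term: the squares give (-436/19)^2*(e1 e2)^2 + (-384/19)^2*(e1 e3)^2 + (-576/19)^2*(e2 e3)^2 = 190096/361*(+1) + 147456/361*(+1) + 331776/361*(-1) = 16 (each basis 2-blade squares to minus the product of its generators' squares); cross terms between blades sharing an index anticommute and cancel. So B^2 = 16.
Answer: boost, certificate B^2 = 16. The scalar 16 is the complete invariant here: its sign names the subgroup type.


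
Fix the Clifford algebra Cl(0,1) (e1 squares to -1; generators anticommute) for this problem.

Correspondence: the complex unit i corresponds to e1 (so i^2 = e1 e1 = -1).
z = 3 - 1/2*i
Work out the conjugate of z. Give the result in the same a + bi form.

In blades: z = 3 - 1/2*e1.
Conjugation here is Clifford conjugation: the scalar is fixed and the grade-1 and grade-2 blades all flip sign, giving 3 + 1/2*e1; translating back:
Answer: 3 + 1/2*i


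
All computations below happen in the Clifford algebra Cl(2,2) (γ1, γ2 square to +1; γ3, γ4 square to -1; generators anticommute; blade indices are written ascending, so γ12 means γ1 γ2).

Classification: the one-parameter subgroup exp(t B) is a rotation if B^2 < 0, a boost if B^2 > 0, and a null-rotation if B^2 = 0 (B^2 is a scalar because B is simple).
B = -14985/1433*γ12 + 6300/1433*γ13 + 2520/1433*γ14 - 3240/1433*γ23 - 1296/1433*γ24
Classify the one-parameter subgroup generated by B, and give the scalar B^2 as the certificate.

B^2 term by term: the squares give (-14985/1433)^2*(γ12)^2 + (6300/1433)^2*(γ13)^2 + (2520/1433)^2*(γ14)^2 + (-3240/1433)^2*(γ23)^2 + (-1296/1433)^2*(γ24)^2 = 224550225/2053489*(-1) + 39690000/2053489*(+1) + 6350400/2053489*(+1) + 10497600/2053489*(+1) + 1679616/2053489*(+1) = -81 (each basis 2-blade squares to minus the product of its generators' squares); cross terms between blades sharing an index anticommute and cancel; the commuting (index-disjoint) pairs give grade-4 terms 2*c*c'*(blade product), which cancel blade by blade — γ1234: 16329600/2053489 - 16329600/2053489 = 0 — confirming B is simple. So B^2 = -81.
Answer: rotation, certificate B^2 = -81. Why this suffices: the scalar -81 survives any versor conjugation, so its sign alone determines the class however B is presented.


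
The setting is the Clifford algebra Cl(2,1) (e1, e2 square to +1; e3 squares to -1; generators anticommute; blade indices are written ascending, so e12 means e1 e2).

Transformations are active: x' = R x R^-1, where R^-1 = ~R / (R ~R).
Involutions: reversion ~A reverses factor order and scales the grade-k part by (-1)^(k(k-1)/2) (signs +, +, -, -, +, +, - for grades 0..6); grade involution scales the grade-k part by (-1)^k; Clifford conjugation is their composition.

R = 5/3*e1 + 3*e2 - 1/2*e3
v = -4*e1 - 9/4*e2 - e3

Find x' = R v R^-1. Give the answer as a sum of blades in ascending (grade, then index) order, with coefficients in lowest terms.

~R = 5/3*e1 + 3*e2 - 1/2*e3, and R ~R = 415/36, so R^-1 = ~R / (415/36).
R v = -167/12 + 33/4*e12 - 11/3*e13 - 33/8*e23
Answer: -2/83*e1 - 8289/1660*e2 + 916/415*e3


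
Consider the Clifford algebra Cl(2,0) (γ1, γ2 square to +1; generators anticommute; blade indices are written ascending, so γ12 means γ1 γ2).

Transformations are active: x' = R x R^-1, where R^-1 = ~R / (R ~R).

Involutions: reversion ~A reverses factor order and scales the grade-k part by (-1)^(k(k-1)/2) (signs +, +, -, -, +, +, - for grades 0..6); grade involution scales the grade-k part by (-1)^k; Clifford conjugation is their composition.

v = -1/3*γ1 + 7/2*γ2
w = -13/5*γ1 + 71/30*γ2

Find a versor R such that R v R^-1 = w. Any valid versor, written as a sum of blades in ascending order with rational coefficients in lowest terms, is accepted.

R = v + w = -44/15*γ1 + 88/15*γ2 works: the equal norms (445/36) guarantee its sandwich swaps v into w.
Answer: -44/15*γ1 + 88/15*γ2


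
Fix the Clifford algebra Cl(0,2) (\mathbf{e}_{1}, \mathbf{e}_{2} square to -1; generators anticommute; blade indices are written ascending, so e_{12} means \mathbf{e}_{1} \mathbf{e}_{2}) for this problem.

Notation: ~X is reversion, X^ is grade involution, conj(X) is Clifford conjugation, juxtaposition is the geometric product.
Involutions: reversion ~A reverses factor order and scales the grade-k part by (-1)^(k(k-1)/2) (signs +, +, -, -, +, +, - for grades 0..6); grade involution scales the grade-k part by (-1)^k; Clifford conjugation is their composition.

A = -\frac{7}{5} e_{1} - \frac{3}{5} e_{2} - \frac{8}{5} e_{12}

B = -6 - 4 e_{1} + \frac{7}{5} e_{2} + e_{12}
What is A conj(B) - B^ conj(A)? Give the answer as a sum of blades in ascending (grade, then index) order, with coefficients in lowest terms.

first term: \frac{79}{25} + \frac{169}{25} e_{1} - \frac{21}{5} e_{2} + \frac{349}{25} e_{12}
second term: -\frac{159}{25} - \frac{281}{25} e_{1} - \frac{43}{5} e_{2} - \frac{131}{25} e_{12}
Answer: \frac{238}{25} + 18 e_{1} + \frac{22}{5} e_{2} + \frac{96}{5} e_{12}


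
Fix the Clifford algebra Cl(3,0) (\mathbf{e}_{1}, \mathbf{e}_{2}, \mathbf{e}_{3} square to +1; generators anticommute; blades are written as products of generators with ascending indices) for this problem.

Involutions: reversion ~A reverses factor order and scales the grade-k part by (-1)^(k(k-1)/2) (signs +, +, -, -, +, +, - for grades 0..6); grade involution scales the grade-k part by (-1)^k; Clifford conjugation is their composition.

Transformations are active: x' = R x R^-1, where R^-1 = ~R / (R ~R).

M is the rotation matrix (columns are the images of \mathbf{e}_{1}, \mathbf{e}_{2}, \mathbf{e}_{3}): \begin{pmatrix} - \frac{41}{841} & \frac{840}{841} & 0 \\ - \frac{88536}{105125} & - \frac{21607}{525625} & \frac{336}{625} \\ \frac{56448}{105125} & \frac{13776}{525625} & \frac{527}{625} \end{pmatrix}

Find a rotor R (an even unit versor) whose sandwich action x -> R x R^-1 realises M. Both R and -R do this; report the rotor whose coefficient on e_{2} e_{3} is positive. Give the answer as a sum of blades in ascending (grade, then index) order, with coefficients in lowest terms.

Method: write R = a + b12*e_{1} e_{2} + b13*e_{1} e_{3} + b23*e_{2} e_{3} with a^2 + b12^2 + b13^2 + b23^2 = 1 (so R^-1 = ~R). Expanding the columns R e_j ~R gives tr M = 4a^2 - 1 and, from the antisymmetric part, M21 - M12 = -4a*b12, M13 - M31 = 4a*b13, M32 - M23 = -4a*b23.
Here tr M = \frac{15839}{21025}, so a^2 = (1 + tr M)/4 = \frac{9216}{21025} and a = ±\frac{96}{145}. Taking a = \frac{96}{145}: M21 - M12 = -\frac{193536}{105125}, M13 - M31 = -\frac{56448}{105125}, M32 - M23 = -\frac{10752}{21025}, giving b12 = \frac{504}{725}, b13 = -\frac{147}{725}, b23 = \frac{28}{145}, i.e. R = \frac{96}{145} + \frac{504}{725} e_{1} e_{2} - \frac{147}{725} e_{1} e_{3} + \frac{28}{145} e_{2} e_{3}.
Its e_{2} e_{3} coefficient is already positive.
Answer: \frac{96}{145} + \frac{504}{725} e_{1} e_{2} - \frac{147}{725} e_{1} e_{3} + \frac{28}{145} e_{2} e_{3}. Why the constraint matters: R and -R act identically through the sandwich — M has trace \frac{15839}{21025} either way — so only the sign condition on e_{2} e_{3} picks one of the two preimages.


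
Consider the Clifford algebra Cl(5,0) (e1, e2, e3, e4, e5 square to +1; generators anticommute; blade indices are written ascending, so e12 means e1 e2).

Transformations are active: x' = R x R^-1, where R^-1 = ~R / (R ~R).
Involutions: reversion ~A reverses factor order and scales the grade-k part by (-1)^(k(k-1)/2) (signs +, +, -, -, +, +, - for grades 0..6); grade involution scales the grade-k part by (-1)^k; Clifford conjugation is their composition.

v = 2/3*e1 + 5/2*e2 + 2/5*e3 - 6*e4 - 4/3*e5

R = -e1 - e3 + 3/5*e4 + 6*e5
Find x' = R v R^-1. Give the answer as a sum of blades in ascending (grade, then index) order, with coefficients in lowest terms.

~R = -e1 - e3 + 3/5*e4 + 6*e5, and R ~R = 959/25, so R^-1 = ~R / (959/25).
R v = -38/3 - 5/2*e12 + 4/15*e13 + 28/5*e14 - 8/3*e15 + 5/2*e23 - 3/2*e24 - 15*e25 + 144/25*e34 - 16/15*e35 + 176/5*e45
Answer: -6/959*e1 - 5/2*e2 + 3746/14385*e3 + 5374/959*e4 - 7564/2877*e5
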